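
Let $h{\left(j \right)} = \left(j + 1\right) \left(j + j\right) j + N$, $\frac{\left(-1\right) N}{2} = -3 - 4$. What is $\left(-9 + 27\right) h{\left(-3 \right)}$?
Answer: $-396$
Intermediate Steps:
$N = 14$ ($N = - 2 \left(-3 - 4\right) = \left(-2\right) \left(-7\right) = 14$)
$h{\left(j \right)} = 14 + 2 j^{2} \left(1 + j\right)$ ($h{\left(j \right)} = \left(j + 1\right) \left(j + j\right) j + 14 = \left(1 + j\right) 2 j j + 14 = 2 j \left(1 + j\right) j + 14 = 2 j^{2} \left(1 + j\right) + 14 = 14 + 2 j^{2} \left(1 + j\right)$)
$\left(-9 + 27\right) h{\left(-3 \right)} = \left(-9 + 27\right) \left(14 + 2 \left(-3\right)^{2} + 2 \left(-3\right)^{3}\right) = 18 \left(14 + 2 \cdot 9 + 2 \left(-27\right)\right) = 18 \left(14 + 18 - 54\right) = 18 \left(-22\right) = -396$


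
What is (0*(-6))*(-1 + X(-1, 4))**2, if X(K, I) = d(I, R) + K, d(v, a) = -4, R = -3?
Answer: 0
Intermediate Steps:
X(K, I) = -4 + K
(0*(-6))*(-1 + X(-1, 4))**2 = (0*(-6))*(-1 + (-4 - 1))**2 = 0*(-1 - 5)**2 = 0*(-6)**2 = 0*36 = 0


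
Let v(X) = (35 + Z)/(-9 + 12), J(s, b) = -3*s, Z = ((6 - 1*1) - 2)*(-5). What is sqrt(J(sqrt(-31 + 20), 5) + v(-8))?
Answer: sqrt(60 - 27*I*sqrt(11))/3 ≈ 3.0532 - 1.6294*I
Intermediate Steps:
Z = -15 (Z = ((6 - 1) - 2)*(-5) = (5 - 2)*(-5) = 3*(-5) = -15)
v(X) = 20/3 (v(X) = (35 - 15)/(-9 + 12) = 20/3)
sqrt(J(sqrt(-31 + 20), 5) + v(-8)) = sqrt(-3*sqrt(-31 + 20) + 20/3) = sqrt(-3*I*sqrt(11) + 20/3) = sqrt(20/3 - 3*I*sqrt(11))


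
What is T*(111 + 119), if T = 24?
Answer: 5520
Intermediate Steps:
T*(111 + 119) = 24*(111 + 119) = 24*230 = 5520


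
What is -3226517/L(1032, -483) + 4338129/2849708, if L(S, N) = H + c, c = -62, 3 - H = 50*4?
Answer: 1313679268921/105439196 ≈ 12459.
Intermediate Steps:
H = -197 (H = 3 - 50*4 = 3 - 1*200 = 3 - 200 = -197)
L(S, N) = -259 (L(S, N) = -197 - 62 = -259)
-3226517/L(1032, -483) + 4338129/2849708 = -3226517/(-259) + 4338129/2849708 = -3226517*(-1/259) + 4338129*(1/2849708) = 460931/37 + 4338129/2849708 = 1313679268921/105439196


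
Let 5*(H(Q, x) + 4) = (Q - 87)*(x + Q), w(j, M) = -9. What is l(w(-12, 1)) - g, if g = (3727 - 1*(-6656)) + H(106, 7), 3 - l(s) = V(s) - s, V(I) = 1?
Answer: -54077/5 ≈ -10815.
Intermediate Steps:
H(Q, x) = -4 + (-87 + Q)*(Q + x)/5 (H(Q, x) = -4 + ((Q - 87)*(x + Q))/5 = -4 + ((-87 + Q)*(Q + x))/5 = -4 + (-87 + Q)*(Q + x)/5)
l(s) = 2 + s (l(s) = 3 - (1 - s) = 3 + (-1 + s) = 2 + s)
g = 54042/5 (g = (3727 - 1*(-6656)) + (-4 - 87/5*106 - 87/5*7 + (1/5)*106**2 + (1/5)*106*7) = (3727 + 6656) + (-4 - 9222/5 - 609/5 + (1/5)*11236 + 742/5) = 10383 + (-4 - 9222/5 - 609/5 + 11236/5 + 742/5) = 10383 + 2127/5 = 54042/5 ≈ 10808.)
l(w(-12, 1)) - g = (2 - 9) - 1*54042/5 = -7 - 54042/5 = -54077/5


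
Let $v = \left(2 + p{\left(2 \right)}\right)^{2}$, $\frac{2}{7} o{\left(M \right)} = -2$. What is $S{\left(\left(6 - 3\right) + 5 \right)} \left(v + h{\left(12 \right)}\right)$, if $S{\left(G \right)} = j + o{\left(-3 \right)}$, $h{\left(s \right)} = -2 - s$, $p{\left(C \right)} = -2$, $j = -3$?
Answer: $140$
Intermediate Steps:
$o{\left(M \right)} = -7$ ($o{\left(M \right)} = \frac{7}{2} \left(-2\right) = -7$)
$S{\left(G \right)} = -10$ ($S{\left(G \right)} = -3 - 7 = -10$)
$v = 0$ ($v = \left(2 - 2\right)^{2} = 0^{2} = 0$)
$S{\left(\left(6 - 3\right) + 5 \right)} \left(v + h{\left(12 \right)}\right) = - 10 \left(0 - 14\right) = \left(-10\right) \left(-14\right) = 140$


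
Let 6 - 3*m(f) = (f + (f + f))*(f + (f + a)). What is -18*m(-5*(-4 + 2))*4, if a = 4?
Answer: 17136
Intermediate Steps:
m(f) = 2 - f*(4 + 2*f) (m(f) = 2 - (f + (f + f))*(f + (f + 4))/3 = 2 - (f + 2*f)*(f + (4 + f))/3 = 2 - 3*f*(4 + 2*f)/3 = 2 - f*(4 + 2*f))
-18*m(-5*(-4 + 2))*4 = -18*(2 - (-20)*(-4 + 2) - 2*25*(-4 + 2)²)*4 = -18*(2 - (-20)*(-2) - 2*(-5*(-2))²)*4 = -18*(2 - 4*10 - 2*10²)*4 = -18*(2 - 40 - 2*100)*4 = -18*(2 - 40 - 200)*4 = -18*(-238)*4 = 4284*4 = 17136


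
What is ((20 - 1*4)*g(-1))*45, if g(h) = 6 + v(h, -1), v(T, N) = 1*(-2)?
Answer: 2880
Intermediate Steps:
v(T, N) = -2
g(h) = 4 (g(h) = 6 - 2 = 4)
((20 - 1*4)*g(-1))*45 = ((20 - 1*4)*4)*45 = ((20 - 4)*4)*45 = (16*4)*45 = 64*45 = 2880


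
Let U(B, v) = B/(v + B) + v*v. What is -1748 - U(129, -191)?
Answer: -2370069/62 ≈ -38227.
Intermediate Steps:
U(B, v) = v² + B/(B + v) (U(B, v) = B/(B + v) + v² = v² + B/(B + v))
-1748 - U(129, -191) = -1748 - (129 + (-191)³ + 129*(-191)²)/(129 - 191) = -1748 - (129 - 6967871 + 129*36481)/(-62) = -1748 - (-1)*(129 - 6967871 + 4706049)/62 = -1748 - (-1)*(-2261693)/62 = -1748 - 1*2261693/62 = -1748 - 2261693/62 = -2370069/62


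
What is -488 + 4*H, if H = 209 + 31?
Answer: 472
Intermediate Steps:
H = 240
-488 + 4*H = -488 + 4*240 = -488 + 960 = 472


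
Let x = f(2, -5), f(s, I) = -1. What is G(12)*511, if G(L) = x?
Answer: -511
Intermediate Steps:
x = -1
G(L) = -1
G(12)*511 = -1*511 = -511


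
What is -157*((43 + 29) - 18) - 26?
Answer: -8504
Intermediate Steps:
-157*((43 + 29) - 18) - 26 = -157*(72 - 18) - 26 = -157*54 - 26 = -8478 - 26 = -8504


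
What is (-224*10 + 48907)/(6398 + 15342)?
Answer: 46667/21740 ≈ 2.1466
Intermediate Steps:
(-224*10 + 48907)/(6398 + 15342) = (-2240 + 48907)/21740 = 46667*(1/21740) = 46667/21740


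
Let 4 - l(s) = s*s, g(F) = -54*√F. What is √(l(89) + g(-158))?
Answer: √(-7917 - 54*I*√158) ≈ 3.8108 - 89.059*I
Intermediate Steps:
l(s) = 4 - s² (l(s) = 4 - s*s = 4 - s²)
√(l(89) + g(-158)) = √((4 - 1*89²) - 54*I*√158) = √((4 - 1*7921) - 54*I*√158) = √((4 - 7921) - 54*I*√158) = √(-7917 - 54*I*√158)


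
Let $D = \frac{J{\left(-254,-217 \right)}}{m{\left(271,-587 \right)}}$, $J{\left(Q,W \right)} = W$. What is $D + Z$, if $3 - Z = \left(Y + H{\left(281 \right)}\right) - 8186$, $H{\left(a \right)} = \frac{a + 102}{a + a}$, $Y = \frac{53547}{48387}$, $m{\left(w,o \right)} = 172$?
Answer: $\frac{6381331541589}{779546828} \approx 8186.0$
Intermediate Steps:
$Y = \frac{17849}{16129}$ ($Y = 53547 \cdot \frac{1}{48387} = \frac{17849}{16129} \approx 1.1066$)
$H{\left(a \right)} = \frac{102 + a}{2 a}$
$D = - \frac{217}{172} \approx -1.2616$
$Z = \frac{74212965577}{9064498}$ ($Z = 3 - \left(\left(\frac{17849}{16129} + \frac{102 + 281}{2 \cdot 281}\right) - 8186\right) = 3 - \left(\left(\frac{17849}{16129} + \frac{1}{2} \cdot \frac{1}{281} \cdot 383\right) - 8186\right) = 3 - \left(\left(\frac{17849}{16129} + \frac{383}{562}\right) - 8186\right) = 3 - \left(\frac{16208545}{9064498} - 8186\right) = 3 - - \frac{74185772083}{9064498} = 3 + \frac{74185772083}{9064498} = \frac{74212965577}{9064498} \approx 8187.2$)
$D + Z = - \frac{217}{172} + \frac{74212965577}{9064498} = \frac{6381331541589}{779546828}$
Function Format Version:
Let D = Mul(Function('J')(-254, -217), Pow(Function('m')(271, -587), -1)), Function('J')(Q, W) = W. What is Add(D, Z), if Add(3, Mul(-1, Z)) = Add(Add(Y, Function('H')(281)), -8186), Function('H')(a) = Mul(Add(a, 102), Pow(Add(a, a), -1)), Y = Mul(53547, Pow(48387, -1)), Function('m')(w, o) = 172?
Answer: Rational(6381331541589, 779546828) ≈ 8186.0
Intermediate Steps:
Y = Rational(17849, 16129) (Y = Mul(53547, Rational(1, 48387)) = Rational(17849, 16129) ≈ 1.1066)
Function('H')(a) = Mul(Rational(1, 2), Pow(a, -1), Add(102, a)) (Function('H')(a) = Mul(Add(102, a), Pow(Mul(2, a), -1)) = Mul(Add(102, a), Mul(Rational(1, 2), Pow(a, -1))) = Mul(Rational(1, 2), Pow(a, -1), Add(102, a)))
D = Rational(-217, 172) (D = Mul(-217, Pow(172, -1)) = Mul(-217, Rational(1, 172)) = Rational(-217, 172) ≈ -1.2616)
Z = Rational(74212965577, 9064498) (Z = Add(3, Mul(-1, Add(Add(Rational(17849, 16129), Mul(Rational(1, 2), Pow(281, -1), Add(102, 281))), -8186))) = Add(3, Mul(-1, Add(Add(Rational(17849, 16129), Mul(Rational(1, 2), Rational(1, 281), 383)), -8186))) = Add(3, Mul(-1, Add(Add(Rational(17849, 16129), Rational(383, 562)), -8186))) = Add(3, Mul(-1, Add(Rational(16208545, 9064498), -8186))) = Add(3, Mul(-1, Rational(-74185772083, 9064498))) = Add(3, Rational(74185772083, 9064498)) = Rational(74212965577, 9064498) ≈ 8187.2)
Add(D, Z) = Add(Rational(-217, 172), Rational(74212965577, 9064498)) = Rational(6381331541589, 779546828)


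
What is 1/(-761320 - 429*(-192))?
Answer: -1/678952 ≈ -1.4729e-6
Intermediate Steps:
1/(-761320 - 429*(-192)) = 1/(-761320 + 82368) = 1/(-678952) = -1/678952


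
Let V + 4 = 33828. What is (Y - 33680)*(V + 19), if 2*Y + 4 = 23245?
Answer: -1493119317/2 ≈ -7.4656e+8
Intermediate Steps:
Y = 23241/2 (Y = -2 + (½)*23245 = -2 + 23245/2 = 23241/2 ≈ 11621.)
V = 33824 (V = -4 + 33828 = 33824)
(Y - 33680)*(V + 19) = (23241/2 - 33680)*(33824 + 19) = -44119/2*33843 = -1493119317/2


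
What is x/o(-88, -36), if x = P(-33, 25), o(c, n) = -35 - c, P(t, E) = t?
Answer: -33/53 ≈ -0.62264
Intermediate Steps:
x = -33
x/o(-88, -36) = -33/(-35 - 1*(-88)) = -33/(-35 + 88) = -33/53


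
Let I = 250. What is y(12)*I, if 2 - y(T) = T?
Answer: -2500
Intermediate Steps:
y(T) = 2 - T
y(12)*I = (2 - 1*12)*250 = (2 - 12)*250 = -10*250 = -2500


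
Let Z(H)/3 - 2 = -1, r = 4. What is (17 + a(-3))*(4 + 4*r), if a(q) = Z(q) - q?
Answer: 460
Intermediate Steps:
Z(H) = 3 (Z(H) = 6 + 3*(-1) = 6 - 3 = 3)
a(q) = 3 - q
(17 + a(-3))*(4 + 4*r) = (17 + (3 - 1*(-3)))*(4 + 4*4) = (17 + (3 + 3))*(4 + 16) = (17 + 6)*20 = 23*20 = 460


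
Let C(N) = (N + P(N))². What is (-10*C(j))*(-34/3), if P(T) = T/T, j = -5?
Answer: 5440/3 ≈ 1813.3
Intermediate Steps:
P(T) = 1
C(N) = (1 + N)² (C(N) = (N + 1)² = (1 + N)²)
(-10*C(j))*(-34/3) = (-10*(1 - 5)²)*(-34/3) = (-10*(-4)²)*(-34*⅓) = -10*16*(-34/3) = -160*(-34/3) = 5440/3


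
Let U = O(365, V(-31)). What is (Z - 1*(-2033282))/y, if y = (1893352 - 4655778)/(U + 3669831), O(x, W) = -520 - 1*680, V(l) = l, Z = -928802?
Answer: -2025964783440/1381213 ≈ -1.4668e+6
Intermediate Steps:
O(x, W) = -1200 (O(x, W) = -520 - 680 = -1200)
U = -1200
y = -2762426/3668631 (y = (1893352 - 4655778)/(-1200 + 3669831) = -2762426/3668631 ≈ -0.75299)
(Z - 1*(-2033282))/y = (-928802 - 1*(-2033282))/(-2762426/3668631) = (-928802 + 2033282)*(-3668631/2762426) = 1104480*(-3668631/2762426) = -2025964783440/1381213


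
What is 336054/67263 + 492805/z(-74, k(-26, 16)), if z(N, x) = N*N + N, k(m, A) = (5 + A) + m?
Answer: 11654302141/121118242 ≈ 96.223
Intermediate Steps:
k(m, A) = 5 + A + m
z(N, x) = N + N² (z(N, x) = N² + N = N + N²)
336054/67263 + 492805/z(-74, k(-26, 16)) = 336054/67263 + 492805/((-74*(1 - 74))) = 336054*(1/67263) + 492805/((-74*(-73))) = 112018/22421 + 492805/5402 = 11654302141/121118242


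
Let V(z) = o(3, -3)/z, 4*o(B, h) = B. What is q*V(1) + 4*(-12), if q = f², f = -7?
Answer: -45/4 ≈ -11.250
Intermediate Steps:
o(B, h) = B/4
V(z) = 3/(4*z) (V(z) = ((¼)*3)/z = 3/(4*z))
q = 49 (q = (-7)² = 49)
q*V(1) + 4*(-12) = 49*((¾)/1) + 4*(-12) = 49*((¾)*1) - 48 = 49*(¾) - 48 = 147/4 - 48 = -45/4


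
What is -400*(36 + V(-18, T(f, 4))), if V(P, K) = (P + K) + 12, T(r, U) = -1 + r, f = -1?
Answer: -11200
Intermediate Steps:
V(P, K) = 12 + K + P (V(P, K) = (K + P) + 12 = 12 + K + P)
-400*(36 + V(-18, T(f, 4))) = -400*(36 + (12 + (-1 - 1) - 18)) = -400*(36 + (12 - 2 - 18)) = -400*(36 - 8) = -400*28 = -11200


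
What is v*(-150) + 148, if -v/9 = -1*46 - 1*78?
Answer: -167252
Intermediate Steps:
v = 1116 (v = -9*(-1*46 - 1*78) = -9*(-46 - 78) = -9*(-124) = 1116)
v*(-150) + 148 = 1116*(-150) + 148 = -167400 + 148 = -167252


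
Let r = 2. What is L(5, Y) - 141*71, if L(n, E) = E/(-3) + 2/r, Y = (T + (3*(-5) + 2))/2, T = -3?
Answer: -30022/3 ≈ -10007.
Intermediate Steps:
Y = -8 (Y = (-3 + (3*(-5) + 2))/2 = (-3 + (-15 + 2))*(½) = (-3 - 13)*(½) = -16*½ = -8)
L(n, E) = 1 - E/3 (L(n, E) = E/(-3) + 2/2 = E*(-⅓) + 2*(½) = -E/3 + 1 = 1 - E/3)
L(5, Y) - 141*71 = (1 - ⅓*(-8)) - 141*71 = (1 + 8/3) - 10011 = 11/3 - 10011 = -30022/3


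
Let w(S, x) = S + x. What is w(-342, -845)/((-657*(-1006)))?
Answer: -1187/660942 ≈ -0.0017959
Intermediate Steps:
w(-342, -845)/((-657*(-1006))) = (-342 - 845)/((-657*(-1006))) = -1187/660942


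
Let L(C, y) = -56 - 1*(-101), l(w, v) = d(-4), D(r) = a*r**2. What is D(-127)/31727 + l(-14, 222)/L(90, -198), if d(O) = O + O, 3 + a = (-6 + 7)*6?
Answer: 1923599/1427715 ≈ 1.3473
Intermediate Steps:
a = 3 (a = -3 + (-6 + 7)*6 = -3 + 1*6 = -3 + 6 = 3)
D(r) = 3*r**2
d(O) = 2*O
l(w, v) = -8 (l(w, v) = 2*(-4) = -8)
L(C, y) = 45 (L(C, y) = -56 + 101 = 45)
D(-127)/31727 + l(-14, 222)/L(90, -198) = (3*(-127)**2)/31727 - 8/45 = (3*16129)*(1/31727) - 8*1/45 = 48387*(1/31727) - 8/45 = 48387/31727 - 8/45 = 1923599/1427715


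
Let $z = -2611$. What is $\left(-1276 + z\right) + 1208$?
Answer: $-2679$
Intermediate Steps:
$\left(-1276 + z\right) + 1208 = \left(-1276 - 2611\right) + 1208 = -3887 + 1208 = -2679$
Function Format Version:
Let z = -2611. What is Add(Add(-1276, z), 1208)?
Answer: -2679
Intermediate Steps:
Add(Add(-1276, z), 1208) = Add(Add(-1276, -2611), 1208) = Add(-3887, 1208) = -2679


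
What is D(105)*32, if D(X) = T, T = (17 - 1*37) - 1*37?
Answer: -1824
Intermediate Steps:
T = -57 (T = (17 - 37) - 37 = -20 - 37 = -57)
D(X) = -57
D(105)*32 = -57*32 = -1824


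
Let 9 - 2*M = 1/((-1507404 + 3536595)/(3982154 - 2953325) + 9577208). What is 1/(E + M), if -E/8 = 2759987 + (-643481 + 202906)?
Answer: -3284437119541/60943688166503772673 ≈ -5.3893e-8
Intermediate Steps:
M = 14779966866463/3284437119541 (M = 9/2 - 1/(2*((-1507404 + 3536595)/(3982154 - 2953325) + 9577208)) = 9/2 - 1/(2*(2029191/1028829 + 9577208)) = 9/2 - 1/(2*(2029191*(1/1028829) + 9577208)) = 9/2 - 1/(2*(676397/342943 + 9577208)) = 9/2 - 1/(2*3284437119541/342943) = 9/2 - 1/2*342943/3284437119541 = 9/2 - 342943/6568874239082 = 14779966866463/3284437119541 ≈ 4.5000)
E = -18555296 (E = -8*(2759987 + (-643481 + 202906)) = -8*(2759987 - 440575) = -8*2319412 = -18555296)
1/(E + M) = 1/(-18555296 + 14779966866463/3284437119541) = 1/(-60943688166503772673/3284437119541) = -3284437119541/60943688166503772673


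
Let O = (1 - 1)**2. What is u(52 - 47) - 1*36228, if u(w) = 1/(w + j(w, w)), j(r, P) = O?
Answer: -181139/5 ≈ -36228.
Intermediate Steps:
O = 0 (O = 0**2 = 0)
j(r, P) = 0
u(w) = 1/w (u(w) = 1/(w + 0) = 1/w)
u(52 - 47) - 1*36228 = 1/(52 - 47) - 1*36228 = 1/5 - 36228 = -181139/5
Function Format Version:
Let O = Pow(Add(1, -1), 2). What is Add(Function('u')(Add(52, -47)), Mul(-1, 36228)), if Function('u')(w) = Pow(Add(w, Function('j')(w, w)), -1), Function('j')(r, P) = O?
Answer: Rational(-181139, 5) ≈ -36228.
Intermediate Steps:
O = 0 (O = Pow(0, 2) = 0)
Function('j')(r, P) = 0
Function('u')(w) = Pow(w, -1) (Function('u')(w) = Pow(Add(w, 0), -1) = Pow(w, -1))
Add(Function('u')(Add(52, -47)), Mul(-1, 36228)) = Add(Pow(Add(52, -47), -1), Mul(-1, 36228)) = Add(Pow(5, -1), -36228) = Add(Rational(1, 5), -36228) = Rational(-181139, 5)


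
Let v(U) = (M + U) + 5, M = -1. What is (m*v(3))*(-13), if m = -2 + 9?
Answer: -637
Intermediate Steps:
v(U) = 4 + U (v(U) = (-1 + U) + 5 = 4 + U)
m = 7
(m*v(3))*(-13) = (7*(4 + 3))*(-13) = (7*7)*(-13) = 49*(-13) = -637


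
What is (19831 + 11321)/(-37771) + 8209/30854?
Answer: -651101669/1165386434 ≈ -0.55870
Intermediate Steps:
(19831 + 11321)/(-37771) + 8209/30854 = 31152*(-1/37771) + 8209*(1/30854) = -31152/37771 + 8209/30854 = -651101669/1165386434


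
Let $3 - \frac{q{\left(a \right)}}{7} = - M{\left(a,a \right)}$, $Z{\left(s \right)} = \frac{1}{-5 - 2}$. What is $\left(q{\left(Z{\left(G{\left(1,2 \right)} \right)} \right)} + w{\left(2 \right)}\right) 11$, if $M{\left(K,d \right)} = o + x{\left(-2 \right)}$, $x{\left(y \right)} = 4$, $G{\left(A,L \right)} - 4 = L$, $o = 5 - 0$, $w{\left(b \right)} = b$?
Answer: $946$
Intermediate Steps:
$o = 5$ ($o = 5 + 0 = 5$)
$G{\left(A,L \right)} = 4 + L$
$M{\left(K,d \right)} = 9$ ($M{\left(K,d \right)} = 5 + 4 = 9$)
$Z{\left(s \right)} = - \frac{1}{7}$ ($Z{\left(s \right)} = \frac{1}{-7} = - \frac{1}{7}$)
$q{\left(a \right)} = 84$ ($q{\left(a \right)} = 21 - 7 \left(\left(-1\right) 9\right) = 21 - -63 = 21 + 63 = 84$)
$\left(q{\left(Z{\left(G{\left(1,2 \right)} \right)} \right)} + w{\left(2 \right)}\right) 11 = \left(84 + 2\right) 11 = 86 \cdot 11 = 946$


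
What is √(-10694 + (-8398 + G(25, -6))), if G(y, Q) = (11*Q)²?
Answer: 4*I*√921 ≈ 121.39*I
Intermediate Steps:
G(y, Q) = 121*Q²
√(-10694 + (-8398 + G(25, -6))) = √(-10694 + (-8398 + 121*(-6)²)) = √(-10694 + (-8398 + 121*36)) = √(-10694 + (-8398 + 4356)) = √(-10694 - 4042) = √(-14736) = 4*I*√921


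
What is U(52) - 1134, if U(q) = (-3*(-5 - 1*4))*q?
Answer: 270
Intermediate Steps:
U(q) = 27*q (U(q) = (-3*(-5 - 4))*q = (-3*(-9))*q = 27*q)
U(52) - 1134 = 27*52 - 1134 = 1404 - 1134 = 270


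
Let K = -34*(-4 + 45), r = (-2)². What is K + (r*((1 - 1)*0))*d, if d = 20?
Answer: -1394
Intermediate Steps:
r = 4
K = -1394 (K = -34*41 = -1394)
K + (r*((1 - 1)*0))*d = -1394 + (4*((1 - 1)*0))*20 = -1394 + (4*(0*0))*20 = -1394 + (4*0)*20 = -1394 + 0*20 = -1394 + 0 = -1394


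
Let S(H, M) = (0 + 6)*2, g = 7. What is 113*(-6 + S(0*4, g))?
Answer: 678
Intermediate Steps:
S(H, M) = 12 (S(H, M) = 6*2 = 12)
113*(-6 + S(0*4, g)) = 113*(-6 + 12) = 113*6 = 678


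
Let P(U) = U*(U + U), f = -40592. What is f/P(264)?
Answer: -2537/8712 ≈ -0.29121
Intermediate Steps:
P(U) = 2*U**2 (P(U) = U*(2*U) = 2*U**2)
f/P(264) = -40592/(2*264**2) = -40592/(2*69696) = -40592/139392 = -40592*1/139392 = -2537/8712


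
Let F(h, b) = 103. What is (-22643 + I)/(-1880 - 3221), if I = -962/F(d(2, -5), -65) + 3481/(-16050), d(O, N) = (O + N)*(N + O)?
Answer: 37448074093/8432718150 ≈ 4.4408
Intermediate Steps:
d(O, N) = (N + O)² (d(O, N) = (N + O)*(N + O) = (N + O)²)
I = -15798643/1653150 (I = -962/103 + 3481/(-16050) = -962*1/103 + 3481*(-1/16050) = -962/103 - 3481/16050 = -15798643/1653150 ≈ -9.5567)
(-22643 + I)/(-1880 - 3221) = (-22643 - 15798643/1653150)/(-1880 - 3221) = -37448074093/1653150/(-5101) = -37448074093/1653150*(-1/5101) = 37448074093/8432718150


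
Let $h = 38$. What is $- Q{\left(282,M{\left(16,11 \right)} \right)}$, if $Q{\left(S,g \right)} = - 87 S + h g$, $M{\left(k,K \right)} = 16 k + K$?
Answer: $14388$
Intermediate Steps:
$M{\left(k,K \right)} = K + 16 k$
$Q{\left(S,g \right)} = - 87 S + 38 g$
$- Q{\left(282,M{\left(16,11 \right)} \right)} = - (\left(-87\right) 282 + 38 \left(11 + 16 \cdot 16\right)) = - (-24534 + 38 \left(11 + 256\right)) = - (-24534 + 38 \cdot 267) = - (-24534 + 10146) = \left(-1\right) \left(-14388\right) = 14388$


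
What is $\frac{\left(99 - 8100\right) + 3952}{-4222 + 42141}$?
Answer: $- \frac{4049}{37919} \approx -0.10678$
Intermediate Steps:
$\frac{\left(99 - 8100\right) + 3952}{-4222 + 42141} = \frac{\left(99 - 8100\right) + 3952}{37919} = \left(-8001 + 3952\right) \frac{1}{37919} = \left(-4049\right) \frac{1}{37919} = - \frac{4049}{37919}$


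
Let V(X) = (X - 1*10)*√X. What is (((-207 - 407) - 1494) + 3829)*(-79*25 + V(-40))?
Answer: -3398975 - 172100*I*√10 ≈ -3.399e+6 - 5.4423e+5*I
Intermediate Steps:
V(X) = √X*(-10 + X) (V(X) = (X - 10)*√X = (-10 + X)*√X = √X*(-10 + X))
(((-207 - 407) - 1494) + 3829)*(-79*25 + V(-40)) = (((-207 - 407) - 1494) + 3829)*(-79*25 + √(-40)*(-10 - 40)) = ((-614 - 1494) + 3829)*(-1975 + (2*I*√10)*(-50)) = (-2108 + 3829)*(-1975 - 100*I*√10) = 1721*(-1975 - 100*I*√10) = -3398975 - 172100*I*√10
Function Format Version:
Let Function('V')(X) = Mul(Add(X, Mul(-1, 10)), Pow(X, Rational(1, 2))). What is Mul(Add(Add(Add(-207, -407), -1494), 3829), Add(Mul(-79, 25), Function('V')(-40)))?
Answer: Add(-3398975, Mul(-172100, I, Pow(10, Rational(1, 2)))) ≈ Add(-3.3990e+6, Mul(-5.4423e+5, I))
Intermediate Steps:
Function('V')(X) = Mul(Pow(X, Rational(1, 2)), Add(-10, X)) (Function('V')(X) = Mul(Add(X, -10), Pow(X, Rational(1, 2))) = Mul(Add(-10, X), Pow(X, Rational(1, 2))) = Mul(Pow(X, Rational(1, 2)), Add(-10, X)))
Mul(Add(Add(Add(-207, -407), -1494), 3829), Add(Mul(-79, 25), Function('V')(-40))) = Mul(Add(Add(Add(-207, -407), -1494), 3829), Add(Mul(-79, 25), Mul(Pow(-40, Rational(1, 2)), Add(-10, -40)))) = Mul(Add(Add(-614, -1494), 3829), Add(-1975, Mul(Mul(2, I, Pow(10, Rational(1, 2))), -50))) = Mul(Add(-2108, 3829), Add(-1975, Mul(-100, I, Pow(10, Rational(1, 2))))) = Mul(1721, Add(-1975, Mul(-100, I, Pow(10, Rational(1, 2))))) = Add(-3398975, Mul(-172100, I, Pow(10, Rational(1, 2))))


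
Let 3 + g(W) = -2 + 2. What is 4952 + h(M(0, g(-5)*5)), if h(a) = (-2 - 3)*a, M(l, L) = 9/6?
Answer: 9889/2 ≈ 4944.5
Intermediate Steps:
g(W) = -3 (g(W) = -3 + (-2 + 2) = -3 + 0 = -3)
M(l, L) = 3/2 (M(l, L) = 9*(⅙) = 3/2)
h(a) = -5*a
4952 + h(M(0, g(-5)*5)) = 4952 - 5*3/2 = 4952 - 15/2 = 9889/2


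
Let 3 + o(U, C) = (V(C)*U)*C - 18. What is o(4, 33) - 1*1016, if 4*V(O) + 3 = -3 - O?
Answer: -2324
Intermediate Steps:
V(O) = -3/2 - O/4 (V(O) = -¾ + (-3 - O)/4 = -¾ + (-¾ - O/4) = -3/2 - O/4)
o(U, C) = -21 + C*U*(-3/2 - C/4) (o(U, C) = -3 + (((-3/2 - C/4)*U)*C - 18) = -3 + ((U*(-3/2 - C/4))*C - 18) = -3 + (C*U*(-3/2 - C/4) - 18) = -3 + (-18 + C*U*(-3/2 - C/4)) = -21 + C*U*(-3/2 - C/4))
o(4, 33) - 1*1016 = (-21 - ¼*33*4*(6 + 33)) - 1*1016 = (-21 - ¼*33*4*39) - 1016 = (-21 - 1287) - 1016 = -1308 - 1016 = -2324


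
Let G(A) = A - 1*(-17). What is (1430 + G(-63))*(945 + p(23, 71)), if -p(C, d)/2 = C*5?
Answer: 989560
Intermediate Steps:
p(C, d) = -10*C (p(C, d) = -2*C*5 = -10*C)
G(A) = 17 + A (G(A) = A + 17 = 17 + A)
(1430 + G(-63))*(945 + p(23, 71)) = (1430 + (17 - 63))*(945 - 10*23) = (1430 - 46)*(945 - 230) = 1384*715 = 989560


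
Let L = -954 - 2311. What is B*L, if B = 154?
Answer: -502810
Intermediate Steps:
L = -3265
B*L = 154*(-3265) = -502810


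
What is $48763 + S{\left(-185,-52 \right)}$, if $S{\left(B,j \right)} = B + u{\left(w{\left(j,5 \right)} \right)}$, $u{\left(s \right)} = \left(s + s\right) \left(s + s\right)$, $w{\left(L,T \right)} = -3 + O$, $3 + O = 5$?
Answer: $48582$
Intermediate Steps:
$O = 2$ ($O = -3 + 5 = 2$)
$w{\left(L,T \right)} = -1$ ($w{\left(L,T \right)} = -3 + 2 = -1$)
$u{\left(s \right)} = 4 s^{2}$ ($u{\left(s \right)} = 2 s 2 s = 4 s^{2}$)
$S{\left(B,j \right)} = 4 + B$ ($S{\left(B,j \right)} = B + 4 \left(-1\right)^{2} = B + 4 \cdot 1 = B + 4 = 4 + B$)
$48763 + S{\left(-185,-52 \right)} = 48763 + \left(4 - 185\right) = 48763 - 181 = 48582$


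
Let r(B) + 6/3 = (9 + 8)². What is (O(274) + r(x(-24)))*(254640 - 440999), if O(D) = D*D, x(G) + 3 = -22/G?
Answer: -14044573317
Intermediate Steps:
x(G) = -3 - 22/G
O(D) = D²
r(B) = 287 (r(B) = -2 + (9 + 8)² = -2 + 17² = -2 + 289 = 287)
(O(274) + r(x(-24)))*(254640 - 440999) = (274² + 287)*(254640 - 440999) = (75076 + 287)*(-186359) = 75363*(-186359) = -14044573317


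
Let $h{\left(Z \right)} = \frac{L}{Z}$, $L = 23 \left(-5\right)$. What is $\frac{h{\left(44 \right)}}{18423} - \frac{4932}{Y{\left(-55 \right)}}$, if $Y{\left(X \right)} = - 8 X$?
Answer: $- \frac{1975291}{176220} \approx -11.209$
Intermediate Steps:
$L = -115$
$h{\left(Z \right)} = - \frac{115}{Z}$
$\frac{h{\left(44 \right)}}{18423} - \frac{4932}{Y{\left(-55 \right)}} = \frac{\left(-115\right) \frac{1}{44}}{18423} - \frac{4932}{\left(-8\right) \left(-55\right)} = \left(-115\right) \frac{1}{44} \cdot \frac{1}{18423} - \frac{4932}{440} = \left(- \frac{115}{44}\right) \frac{1}{18423} - \frac{1233}{110} = - \frac{5}{35244} - \frac{1233}{110} = - \frac{1975291}{176220}$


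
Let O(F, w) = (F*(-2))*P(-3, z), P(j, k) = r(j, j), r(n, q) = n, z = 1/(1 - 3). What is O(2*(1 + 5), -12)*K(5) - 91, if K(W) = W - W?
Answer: -91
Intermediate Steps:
z = -½ (z = 1/(-2) = -½ ≈ -0.50000)
P(j, k) = j
K(W) = 0
O(F, w) = 6*F (O(F, w) = (F*(-2))*(-3) = -2*F*(-3) = 6*F)
O(2*(1 + 5), -12)*K(5) - 91 = (6*(2*(1 + 5)))*0 - 91 = (6*(2*6))*0 - 91 = (6*12)*0 - 91 = 72*0 - 91 = 0 - 91 = -91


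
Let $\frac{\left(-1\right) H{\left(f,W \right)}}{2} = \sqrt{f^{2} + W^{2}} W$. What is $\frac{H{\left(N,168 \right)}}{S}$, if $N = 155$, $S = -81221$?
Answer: $\frac{48 \sqrt{52249}}{11603} \approx 0.94561$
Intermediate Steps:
$H{\left(f,W \right)} = - 2 W \sqrt{W^{2} + f^{2}}$ ($H{\left(f,W \right)} = - 2 \sqrt{f^{2} + W^{2}} W = - 2 \sqrt{W^{2} + f^{2}} W = - 2 W \sqrt{W^{2} + f^{2}}$)
$\frac{H{\left(N,168 \right)}}{S} = \frac{\left(-2\right) 168 \sqrt{168^{2} + 155^{2}}}{-81221} = \left(-2\right) 168 \sqrt{28224 + 24025} \left(- \frac{1}{81221}\right) = \left(-2\right) 168 \sqrt{52249} \left(- \frac{1}{81221}\right) = - 336 \sqrt{52249} \left(- \frac{1}{81221}\right) = \frac{48 \sqrt{52249}}{11603}$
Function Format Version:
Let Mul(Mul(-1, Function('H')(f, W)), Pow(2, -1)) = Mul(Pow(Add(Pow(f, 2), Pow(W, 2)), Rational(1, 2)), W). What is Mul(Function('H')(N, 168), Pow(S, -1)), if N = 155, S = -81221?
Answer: Mul(Rational(48, 11603), Pow(52249, Rational(1, 2))) ≈ 0.94561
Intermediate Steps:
Function('H')(f, W) = Mul(-2, W, Pow(Add(Pow(W, 2), Pow(f, 2)), Rational(1, 2))) (Function('H')(f, W) = Mul(-2, Mul(Pow(Add(Pow(f, 2), Pow(W, 2)), Rational(1, 2)), W)) = Mul(-2, Mul(Pow(Add(Pow(W, 2), Pow(f, 2)), Rational(1, 2)), W)) = Mul(-2, Mul(W, Pow(Add(Pow(W, 2), Pow(f, 2)), Rational(1, 2)))) = Mul(-2, W, Pow(Add(Pow(W, 2), Pow(f, 2)), Rational(1, 2))))
Mul(Function('H')(N, 168), Pow(S, -1)) = Mul(Mul(-2, 168, Pow(Add(Pow(168, 2), Pow(155, 2)), Rational(1, 2))), Pow(-81221, -1)) = Mul(Mul(-2, 168, Pow(Add(28224, 24025), Rational(1, 2))), Rational(-1, 81221)) = Mul(Mul(-2, 168, Pow(52249, Rational(1, 2))), Rational(-1, 81221)) = Mul(Mul(-336, Pow(52249, Rational(1, 2))), Rational(-1, 81221)) = Mul(Rational(48, 11603), Pow(52249, Rational(1, 2)))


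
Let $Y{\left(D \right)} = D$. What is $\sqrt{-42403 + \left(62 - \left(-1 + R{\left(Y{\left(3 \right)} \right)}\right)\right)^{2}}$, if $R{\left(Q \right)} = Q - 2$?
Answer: $i \sqrt{38559} \approx 196.36 i$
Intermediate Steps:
$R{\left(Q \right)} = -2 + Q$
$\sqrt{-42403 + \left(62 - \left(-1 + R{\left(Y{\left(3 \right)} \right)}\right)\right)^{2}} = \sqrt{-42403 + \left(62 + \left(1 - \left(-2 + 3\right)\right)\right)^{2}} = \sqrt{-42403 + \left(62 + \left(1 - 1\right)\right)^{2}} = \sqrt{-42403 + \left(62 + 0\right)^{2}} = \sqrt{-42403 + 62^{2}} = \sqrt{-42403 + 3844} = \sqrt{-38559} = i \sqrt{38559}$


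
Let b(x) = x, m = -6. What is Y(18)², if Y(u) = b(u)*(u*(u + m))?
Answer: 15116544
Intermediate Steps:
Y(u) = u²*(-6 + u) (Y(u) = u*(u*(u - 6)) = u*(u*(-6 + u)) = u²*(-6 + u))
Y(18)² = (18²*(-6 + 18))² = (324*12)² = 3888² = 15116544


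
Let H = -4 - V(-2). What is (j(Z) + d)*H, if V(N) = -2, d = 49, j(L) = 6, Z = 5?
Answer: -110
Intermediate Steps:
H = -2 (H = -4 - 1*(-2) = -4 + 2 = -2)
(j(Z) + d)*H = (6 + 49)*(-2) = 55*(-2) = -110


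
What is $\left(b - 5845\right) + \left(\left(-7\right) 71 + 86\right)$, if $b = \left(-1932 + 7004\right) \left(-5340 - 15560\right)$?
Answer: $-106011056$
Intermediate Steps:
$b = -106004800$ ($b = 5072 \left(-20900\right) = -106004800$)
$\left(b - 5845\right) + \left(\left(-7\right) 71 + 86\right) = \left(-106004800 - 5845\right) + \left(\left(-7\right) 71 + 86\right) = \left(-106004800 - 5845\right) + \left(-497 + 86\right) = -106010645 - 411 = -106011056$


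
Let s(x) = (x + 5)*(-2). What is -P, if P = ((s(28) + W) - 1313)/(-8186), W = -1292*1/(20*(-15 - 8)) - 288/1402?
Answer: -55479111/329957195 ≈ -0.16814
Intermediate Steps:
s(x) = -10 - 2*x (s(x) = (5 + x)*(-2) = -10 - 2*x)
W = 209863/80615 (W = -1292/(20*(-23)) - 288*1/1402 = -1292/(-460) - 144/701 = -1292*(-1/460) - 144/701 = 323/115 - 144/701 = 209863/80615 ≈ 2.6033)
P = 55479111/329957195 (P = (((-10 - 2*28) + 209863/80615) - 1313)/(-8186) = (((-10 - 56) + 209863/80615) - 1313)*(-1/8186) = ((-66 + 209863/80615) - 1313)*(-1/8186) = (-5110727/80615 - 1313)*(-1/8186) = -110958222/80615*(-1/8186) = 55479111/329957195 ≈ 0.16814)
-P = -1*55479111/329957195 = -55479111/329957195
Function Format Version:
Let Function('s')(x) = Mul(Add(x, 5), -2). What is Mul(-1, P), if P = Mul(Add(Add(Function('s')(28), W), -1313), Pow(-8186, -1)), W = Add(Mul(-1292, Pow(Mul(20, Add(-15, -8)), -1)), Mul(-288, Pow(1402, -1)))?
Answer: Rational(-55479111, 329957195) ≈ -0.16814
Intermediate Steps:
Function('s')(x) = Add(-10, Mul(-2, x)) (Function('s')(x) = Mul(Add(5, x), -2) = Add(-10, Mul(-2, x)))
W = Rational(209863, 80615) (W = Add(Mul(-1292, Pow(Mul(20, -23), -1)), Mul(-288, Rational(1, 1402))) = Add(Mul(-1292, Pow(-460, -1)), Rational(-144, 701)) = Add(Mul(-1292, Rational(-1, 460)), Rational(-144, 701)) = Add(Rational(323, 115), Rational(-144, 701)) = Rational(209863, 80615) ≈ 2.6033)
P = Rational(55479111, 329957195) (P = Mul(Add(Add(Add(-10, Mul(-2, 28)), Rational(209863, 80615)), -1313), Pow(-8186, -1)) = Mul(Add(Add(Add(-10, -56), Rational(209863, 80615)), -1313), Rational(-1, 8186)) = Mul(Add(Add(-66, Rational(209863, 80615)), -1313), Rational(-1, 8186)) = Mul(Add(Rational(-5110727, 80615), -1313), Rational(-1, 8186)) = Mul(Rational(-110958222, 80615), Rational(-1, 8186)) = Rational(55479111, 329957195) ≈ 0.16814)
Mul(-1, P) = Mul(-1, Rational(55479111, 329957195)) = Rational(-55479111, 329957195)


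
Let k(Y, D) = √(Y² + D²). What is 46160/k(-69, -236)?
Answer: 46160*√60457/60457 ≈ 187.73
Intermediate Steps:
k(Y, D) = √(D² + Y²)
46160/k(-69, -236) = 46160/(√((-236)² + (-69)²)) = 46160/(√(55696 + 4761)) = 46160/(√60457) = 46160*(√60457/60457) = 46160*√60457/60457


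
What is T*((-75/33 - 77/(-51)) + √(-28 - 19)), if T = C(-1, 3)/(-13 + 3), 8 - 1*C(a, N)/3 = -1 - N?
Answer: 2568/935 - 18*I*√47/5 ≈ 2.7465 - 24.68*I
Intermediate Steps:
C(a, N) = 27 + 3*N (C(a, N) = 24 - 3*(-1 - N) = 24 + (3 + 3*N) = 27 + 3*N)
T = -18/5 (T = (27 + 3*3)/(-13 + 3) = (27 + 9)/(-10) = 36*(-⅒) = -18/5 ≈ -3.6000)
T*((-75/33 - 77/(-51)) + √(-28 - 19)) = -18*((-75/33 - 77/(-51)) + √(-28 - 19))/5 = -18*((-75*1/33 - 77*(-1/51)) + √(-47))/5 = -18*((-25/11 + 77/51) + I*√47)/5 = -18*(-428/561 + I*√47)/5 = 2568/935 - 18*I*√47/5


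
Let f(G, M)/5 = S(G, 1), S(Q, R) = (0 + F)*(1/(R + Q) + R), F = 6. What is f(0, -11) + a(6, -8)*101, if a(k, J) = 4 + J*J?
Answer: 6928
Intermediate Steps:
a(k, J) = 4 + J²
S(Q, R) = 6*R + 6/(Q + R) (S(Q, R) = (0 + 6)*(1/(R + Q) + R) = 6*(1/(Q + R) + R) = 6*(R + 1/(Q + R)) = 6*R + 6/(Q + R))
f(G, M) = 30*(2 + G)/(1 + G) (f(G, M) = 5*(6*(1 + 1² + G*1)/(G + 1)) = 5*(6*(1 + 1 + G)/(1 + G)) = 5*(6*(2 + G)/(1 + G)) = 30*(2 + G)/(1 + G))
f(0, -11) + a(6, -8)*101 = 30*(2 + 0)/(1 + 0) + (4 + (-8)²)*101 = 30*2/1 + (4 + 64)*101 = 30*1*2 + 68*101 = 60 + 6868 = 6928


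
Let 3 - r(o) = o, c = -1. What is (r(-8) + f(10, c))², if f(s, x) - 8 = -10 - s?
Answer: 1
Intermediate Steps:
f(s, x) = -2 - s (f(s, x) = 8 + (-10 - s) = -2 - s)
r(o) = 3 - o
(r(-8) + f(10, c))² = ((3 - 1*(-8)) + (-2 - 1*10))² = ((3 + 8) + (-2 - 10))² = (11 - 12)² = (-1)² = 1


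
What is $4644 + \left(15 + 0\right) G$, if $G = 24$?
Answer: $5004$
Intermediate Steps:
$4644 + \left(15 + 0\right) G = 4644 + \left(15 + 0\right) 24 = 4644 + 15 \cdot 24 = 4644 + 360 = 5004$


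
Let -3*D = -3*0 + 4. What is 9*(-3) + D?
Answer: -85/3 ≈ -28.333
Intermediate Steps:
D = -4/3 (D = -(-3*0 + 4)/3 = -(0 + 4)/3 = -⅓*4 = -4/3 ≈ -1.3333)
9*(-3) + D = 9*(-3) - 4/3 = -27 - 4/3 = -85/3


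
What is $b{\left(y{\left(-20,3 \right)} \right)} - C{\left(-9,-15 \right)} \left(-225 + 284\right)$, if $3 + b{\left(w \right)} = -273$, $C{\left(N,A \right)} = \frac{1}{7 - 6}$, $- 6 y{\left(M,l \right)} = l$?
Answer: $-335$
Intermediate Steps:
$y{\left(M,l \right)} = - \frac{l}{6}$
$C{\left(N,A \right)} = 1$ ($C{\left(N,A \right)} = 1^{-1} = 1$)
$b{\left(w \right)} = -276$ ($b{\left(w \right)} = -3 - 273 = -276$)
$b{\left(y{\left(-20,3 \right)} \right)} - C{\left(-9,-15 \right)} \left(-225 + 284\right) = -276 - 1 \left(-225 + 284\right) = -276 - 1 \cdot 59 = -276 - 59 = -335$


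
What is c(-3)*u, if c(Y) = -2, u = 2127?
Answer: -4254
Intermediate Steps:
c(-3)*u = -2*2127 = -4254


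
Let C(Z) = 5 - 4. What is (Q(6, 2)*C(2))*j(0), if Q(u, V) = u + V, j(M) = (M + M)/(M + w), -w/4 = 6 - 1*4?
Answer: 0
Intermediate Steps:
C(Z) = 1
w = -8 (w = -4*(6 - 1*4) = -4*(6 - 4) = -4*2 = -8)
j(M) = 2*M/(-8 + M) (j(M) = (M + M)/(M - 8) = (2*M)/(-8 + M) = 2*M/(-8 + M))
Q(u, V) = V + u
(Q(6, 2)*C(2))*j(0) = ((2 + 6)*1)*(2*0/(-8 + 0)) = (8*1)*(2*0/(-8)) = 8*(2*0*(-⅛)) = 8*0 = 0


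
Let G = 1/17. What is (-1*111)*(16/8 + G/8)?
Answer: -30303/136 ≈ -222.82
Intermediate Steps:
G = 1/17 ≈ 0.058824
(-1*111)*(16/8 + G/8) = (-1*111)*(16/8 + (1/17)/8) = -111*(16*(⅛) + (1/17)*(⅛)) = -111*(2 + 1/136) = -111*273/136 = -30303/136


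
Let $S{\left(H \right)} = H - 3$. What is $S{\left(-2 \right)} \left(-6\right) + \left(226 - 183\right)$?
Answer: $73$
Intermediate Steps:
$S{\left(H \right)} = -3 + H$
$S{\left(-2 \right)} \left(-6\right) + \left(226 - 183\right) = \left(-3 - 2\right) \left(-6\right) + \left(226 - 183\right) = \left(-5\right) \left(-6\right) + \left(226 - 183\right) = 30 + 43 = 73$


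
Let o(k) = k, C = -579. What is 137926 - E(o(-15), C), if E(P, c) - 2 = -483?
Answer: 138407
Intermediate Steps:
E(P, c) = -481 (E(P, c) = 2 - 483 = -481)
137926 - E(o(-15), C) = 137926 - 1*(-481) = 137926 + 481 = 138407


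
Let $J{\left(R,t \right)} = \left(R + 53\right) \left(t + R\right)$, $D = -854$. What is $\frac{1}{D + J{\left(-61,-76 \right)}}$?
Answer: $\frac{1}{242} \approx 0.0041322$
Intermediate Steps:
$J{\left(R,t \right)} = \left(53 + R\right) \left(R + t\right)$
$\frac{1}{D + J{\left(-61,-76 \right)}} = \frac{1}{-854 + \left(\left(-61\right)^{2} + 53 \left(-61\right) + 53 \left(-76\right) - -4636\right)} = \frac{1}{-854 + \left(3721 - 3233 - 4028 + 4636\right)} = \frac{1}{-854 + 1096} = \frac{1}{242}$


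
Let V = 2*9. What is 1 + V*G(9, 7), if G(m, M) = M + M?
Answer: 253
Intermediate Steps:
G(m, M) = 2*M
V = 18
1 + V*G(9, 7) = 1 + 18*(2*7) = 1 + 18*14 = 1 + 252 = 253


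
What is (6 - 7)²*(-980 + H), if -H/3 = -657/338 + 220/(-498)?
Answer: -27292147/28054 ≈ -972.84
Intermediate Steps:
H = 200773/28054 (H = -3*(-657/338 + 220/(-498)) = -3*(-657*1/338 + 220*(-1/498)) = -3*(-657/338 - 110/249) = -3*(-200773/84162) = 200773/28054 ≈ 7.1567)
(6 - 7)²*(-980 + H) = (6 - 7)²*(-980 + 200773/28054) = (-1)²*(-27292147/28054) = 1*(-27292147/28054) = -27292147/28054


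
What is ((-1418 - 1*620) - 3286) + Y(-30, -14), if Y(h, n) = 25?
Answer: -5299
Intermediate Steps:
((-1418 - 1*620) - 3286) + Y(-30, -14) = ((-1418 - 1*620) - 3286) + 25 = ((-1418 - 620) - 3286) + 25 = (-2038 - 3286) + 25 = -5324 + 25 = -5299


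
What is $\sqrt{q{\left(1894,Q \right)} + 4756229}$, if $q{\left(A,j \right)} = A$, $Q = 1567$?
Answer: $\sqrt{4758123} \approx 2181.3$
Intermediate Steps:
$\sqrt{q{\left(1894,Q \right)} + 4756229} = \sqrt{1894 + 4756229} = \sqrt{4758123}$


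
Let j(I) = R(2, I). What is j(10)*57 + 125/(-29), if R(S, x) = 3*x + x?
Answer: 65995/29 ≈ 2275.7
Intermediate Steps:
R(S, x) = 4*x
j(I) = 4*I
j(10)*57 + 125/(-29) = (4*10)*57 + 125/(-29) = 40*57 + 125*(-1/29) = 2280 - 125/29 = 65995/29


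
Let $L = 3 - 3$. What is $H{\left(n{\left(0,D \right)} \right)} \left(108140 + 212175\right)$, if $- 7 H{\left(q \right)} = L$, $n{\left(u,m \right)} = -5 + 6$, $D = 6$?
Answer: $0$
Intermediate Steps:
$n{\left(u,m \right)} = 1$
$L = 0$ ($L = 3 - 3 = 0$)
$H{\left(q \right)} = 0$ ($H{\left(q \right)} = \left(- \frac{1}{7}\right) 0 = 0$)
$H{\left(n{\left(0,D \right)} \right)} \left(108140 + 212175\right) = 0 \left(108140 + 212175\right) = 0 \cdot 320315 = 0$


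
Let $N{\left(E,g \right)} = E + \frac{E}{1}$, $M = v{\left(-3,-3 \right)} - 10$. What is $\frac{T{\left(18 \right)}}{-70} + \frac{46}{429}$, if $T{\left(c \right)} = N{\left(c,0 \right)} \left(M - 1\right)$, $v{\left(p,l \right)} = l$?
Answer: $\frac{15674}{2145} \approx 7.3072$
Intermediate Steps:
$M = -13$ ($M = -3 - 10 = -13$)
$N{\left(E,g \right)} = 2 E$ ($N{\left(E,g \right)} = E + E 1 = E + E = 2 E$)
$T{\left(c \right)} = - 28 c$ ($T{\left(c \right)} = 2 c \left(-13 - 1\right) = 2 c \left(-14\right) = - 28 c$)
$\frac{T{\left(18 \right)}}{-70} + \frac{46}{429} = \frac{\left(-28\right) 18}{-70} + \frac{46}{429} = \left(-504\right) \left(- \frac{1}{70}\right) + 46 \cdot \frac{1}{429} = \frac{36}{5} + \frac{46}{429} = \frac{15674}{2145}$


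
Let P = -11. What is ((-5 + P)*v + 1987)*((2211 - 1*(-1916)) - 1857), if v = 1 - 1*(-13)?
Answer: 4002010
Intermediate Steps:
v = 14 (v = 1 + 13 = 14)
((-5 + P)*v + 1987)*((2211 - 1*(-1916)) - 1857) = ((-5 - 11)*14 + 1987)*((2211 - 1*(-1916)) - 1857) = (-16*14 + 1987)*((2211 + 1916) - 1857) = (-224 + 1987)*(4127 - 1857) = 1763*2270 = 4002010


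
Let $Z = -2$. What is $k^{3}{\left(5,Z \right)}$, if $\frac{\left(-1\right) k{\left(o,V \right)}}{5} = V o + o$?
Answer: $15625$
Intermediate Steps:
$k{\left(o,V \right)} = - 5 o - 5 V o$ ($k{\left(o,V \right)} = - 5 \left(V o + o\right) = - 5 \left(o + V o\right) = - 5 o - 5 V o$)
$k^{3}{\left(5,Z \right)} = \left(\left(-5\right) 5 \left(1 - 2\right)\right)^{3} = \left(\left(-5\right) 5 \left(-1\right)\right)^{3} = 25^{3} = 15625$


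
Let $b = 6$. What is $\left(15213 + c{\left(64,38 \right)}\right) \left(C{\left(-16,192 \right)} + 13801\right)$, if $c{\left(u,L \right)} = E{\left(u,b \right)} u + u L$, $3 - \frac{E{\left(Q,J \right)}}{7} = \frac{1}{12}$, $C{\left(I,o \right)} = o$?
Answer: $\frac{795572015}{3} \approx 2.6519 \cdot 10^{8}$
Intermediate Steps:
$E{\left(Q,J \right)} = \frac{245}{12}$ ($E{\left(Q,J \right)} = 21 - \frac{7}{12} = \frac{245}{12}$)
$c{\left(u,L \right)} = \frac{245 u}{12} + L u$ ($c{\left(u,L \right)} = \frac{245 u}{12} + u L = \frac{245 u}{12} + L u$)
$\left(15213 + c{\left(64,38 \right)}\right) \left(C{\left(-16,192 \right)} + 13801\right) = \left(15213 + \frac{1}{12} \cdot 64 \left(245 + 12 \cdot 38\right)\right) \left(192 + 13801\right) = \left(15213 + \frac{1}{12} \cdot 64 \left(245 + 456\right)\right) 13993 = \left(15213 + \frac{1}{12} \cdot 64 \cdot 701\right) 13993 = \left(15213 + \frac{11216}{3}\right) 13993 = \frac{56855}{3} \cdot 13993 = \frac{795572015}{3}$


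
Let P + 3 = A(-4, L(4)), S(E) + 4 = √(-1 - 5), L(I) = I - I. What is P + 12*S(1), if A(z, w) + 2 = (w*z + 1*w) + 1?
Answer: -52 + 12*I*√6 ≈ -52.0 + 29.394*I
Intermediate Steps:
L(I) = 0
S(E) = -4 + I*√6 (S(E) = -4 + √(-1 - 5) = -4 + √(-6) = -4 + I*√6)
A(z, w) = -1 + w + w*z (A(z, w) = -2 + ((w*z + 1*w) + 1) = -2 + ((w*z + w) + 1) = -2 + ((w + w*z) + 1) = -2 + (1 + w + w*z) = -1 + w + w*z)
P = -4 (P = -3 + (-1 + 0 + 0*(-4)) = -3 + (-1 + 0 + 0) = -3 - 1 = -4)
P + 12*S(1) = -4 + 12*(-4 + I*√6) = -4 + (-48 + 12*I*√6) = -52 + 12*I*√6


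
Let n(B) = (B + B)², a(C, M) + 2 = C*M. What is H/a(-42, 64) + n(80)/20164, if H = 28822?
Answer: -64037851/6780145 ≈ -9.4449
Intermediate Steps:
a(C, M) = -2 + C*M
n(B) = 4*B² (n(B) = (2*B)² = 4*B²)
H/a(-42, 64) + n(80)/20164 = 28822/(-2 - 42*64) + (4*80²)/20164 = 28822/(-2 - 2688) + (4*6400)*(1/20164) = 28822/(-2690) + 25600*(1/20164) = 28822*(-1/2690) + 6400/5041 = -14411/1345 + 6400/5041 = -64037851/6780145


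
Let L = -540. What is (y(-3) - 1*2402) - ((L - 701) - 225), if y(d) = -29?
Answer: -965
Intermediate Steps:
(y(-3) - 1*2402) - ((L - 701) - 225) = (-29 - 1*2402) - ((-540 - 701) - 225) = (-29 - 2402) - (-1241 - 225) = -2431 - 1*(-1466) = -2431 + 1466 = -965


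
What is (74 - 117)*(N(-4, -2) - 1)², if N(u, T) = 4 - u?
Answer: -2107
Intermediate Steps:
(74 - 117)*(N(-4, -2) - 1)² = (74 - 117)*((4 - 1*(-4)) - 1)² = -43*((4 + 4) - 1)² = -43*(8 - 1)² = -43*7² = -43*49 = -2107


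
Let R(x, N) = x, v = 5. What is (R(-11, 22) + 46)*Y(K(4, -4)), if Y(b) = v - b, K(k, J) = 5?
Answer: 0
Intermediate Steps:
Y(b) = 5 - b
(R(-11, 22) + 46)*Y(K(4, -4)) = (-11 + 46)*(5 - 1*5) = 35*(5 - 5) = 35*0 = 0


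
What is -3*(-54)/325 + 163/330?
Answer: 21287/21450 ≈ 0.99240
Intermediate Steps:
-3*(-54)/325 + 163/330 = 162*(1/325) + 163*(1/330) = 162/325 + 163/330 = 21287/21450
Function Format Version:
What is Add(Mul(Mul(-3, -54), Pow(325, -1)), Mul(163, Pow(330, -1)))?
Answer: Rational(21287, 21450) ≈ 0.99240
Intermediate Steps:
Add(Mul(Mul(-3, -54), Pow(325, -1)), Mul(163, Pow(330, -1))) = Add(Mul(162, Rational(1, 325)), Mul(163, Rational(1, 330))) = Add(Rational(162, 325), Rational(163, 330)) = Rational(21287, 21450)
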